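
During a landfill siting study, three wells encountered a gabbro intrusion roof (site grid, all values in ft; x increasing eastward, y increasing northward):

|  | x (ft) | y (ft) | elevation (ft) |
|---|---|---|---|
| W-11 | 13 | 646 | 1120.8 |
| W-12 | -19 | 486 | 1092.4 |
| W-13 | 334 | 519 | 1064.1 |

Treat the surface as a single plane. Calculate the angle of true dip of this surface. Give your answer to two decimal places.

12.43°

Two edge vectors: W-11→W-12 = (-32, -160, -28.4), W-11→W-13 = (321, -127, -56.7).
Normal n = (W-11→W-12) × (W-11→W-13) = (5465.2, -10930.8, 55424).
So ∂z/∂x = −n_x/n_z = −0.09861 and ∂z/∂y = −n_y/n_z = 0.19722.
Gradient magnitude |∇z| = √(a² + b²) = √(0.00972 + 0.03890) = 0.22050.
True dip = arctan(0.22050) = 12.43°, dipping toward SSE (azimuth ≈ 153°).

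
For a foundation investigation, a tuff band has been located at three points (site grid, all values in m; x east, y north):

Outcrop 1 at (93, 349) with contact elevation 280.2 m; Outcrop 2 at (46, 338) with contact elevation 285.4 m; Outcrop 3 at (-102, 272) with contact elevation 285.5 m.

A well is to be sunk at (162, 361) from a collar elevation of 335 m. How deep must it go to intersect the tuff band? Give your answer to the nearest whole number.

65 m

Two edge vectors: Outcrop 1→Outcrop 2 = (-47, -11, 5.2), Outcrop 1→Outcrop 3 = (-195, -77, 5.3).
Normal n = (Outcrop 1→Outcrop 2) × (Outcrop 1→Outcrop 3) = (342.1, -764.9, 1474).
So ∂z/∂x = −n_x/n_z = −0.23209 and ∂z/∂y = −n_y/n_z = 0.51893.
Intercept c from Outcrop 1: 280.2 + 21.58 − 181.11 = 120.68.
At (162, 361): z_contact = −37.6 + 187.3 + 120.68 = 270.4 m.
Depth below ground = 335 − 270.4 = 65 m.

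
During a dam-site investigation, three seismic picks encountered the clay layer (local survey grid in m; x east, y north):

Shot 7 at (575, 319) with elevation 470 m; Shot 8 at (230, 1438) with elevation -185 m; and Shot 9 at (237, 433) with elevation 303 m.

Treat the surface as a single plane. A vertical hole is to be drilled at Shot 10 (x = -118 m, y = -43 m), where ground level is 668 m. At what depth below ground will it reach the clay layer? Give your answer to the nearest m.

253 m

Let the plane be z = a·x + b·y + c.
Shot 8−Shot 7: −345a + 1119b = −655;  Shot 9−Shot 7: −338a + 114b = −167.
Solving gives a = 0.33109, b = −0.48327.
Then c = 470 − a·575 − b·319 = 433.79.
At (-118, -43): z_contact = −39.1 + 20.8 + 433.79 = 415.5 m.
Depth below ground = 668 − 415.5 = 253 m.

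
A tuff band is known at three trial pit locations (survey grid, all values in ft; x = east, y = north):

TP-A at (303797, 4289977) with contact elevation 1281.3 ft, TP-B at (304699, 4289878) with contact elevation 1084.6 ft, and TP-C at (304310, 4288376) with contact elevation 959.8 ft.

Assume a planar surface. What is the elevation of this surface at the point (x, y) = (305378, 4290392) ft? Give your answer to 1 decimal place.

1016.4 ft

Two edge vectors: TP-A→TP-B = (902, -99, -196.7), TP-A→TP-C = (513, -1601, -321.5).
Normal n = (TP-A→TP-B) × (TP-A→TP-C) = (-283088.2, 189085.9, -1393315).
So ∂z/∂x = −n_x/n_z = −0.203176023 and ∂z/∂y = −n_y/n_z = 0.135709369.
Intercept c from TP-A: 1281.3 + 61724.27 − 582190.07 = −519184.51.
At (305378, 4290392): z = −62045.5 + 582246.4 − 519184.51 = 1016.4 ft.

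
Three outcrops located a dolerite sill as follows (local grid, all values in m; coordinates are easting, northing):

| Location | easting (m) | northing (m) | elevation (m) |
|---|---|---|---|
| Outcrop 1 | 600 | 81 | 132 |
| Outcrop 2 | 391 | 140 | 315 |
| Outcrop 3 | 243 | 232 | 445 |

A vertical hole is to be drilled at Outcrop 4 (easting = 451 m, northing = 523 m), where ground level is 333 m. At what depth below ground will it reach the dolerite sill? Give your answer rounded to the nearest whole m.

67 m

Two edge vectors: Outcrop 1→Outcrop 2 = (-209, 59, 183), Outcrop 1→Outcrop 3 = (-357, 151, 313).
Normal n = (Outcrop 1→Outcrop 2) × (Outcrop 1→Outcrop 3) = (-9166, 86, -10496).
So ∂z/∂easting = −n_x/n_z = −0.87329 and ∂z/∂northing = −n_y/n_z = 0.00819.
Intercept c from Outcrop 1: 132 + 523.97 − 0.66 = 655.31.
At (451, 523): z_contact = −393.9 + 4.3 + 655.31 = 265.7 m.
Depth below ground = 333 − 265.7 = 67 m.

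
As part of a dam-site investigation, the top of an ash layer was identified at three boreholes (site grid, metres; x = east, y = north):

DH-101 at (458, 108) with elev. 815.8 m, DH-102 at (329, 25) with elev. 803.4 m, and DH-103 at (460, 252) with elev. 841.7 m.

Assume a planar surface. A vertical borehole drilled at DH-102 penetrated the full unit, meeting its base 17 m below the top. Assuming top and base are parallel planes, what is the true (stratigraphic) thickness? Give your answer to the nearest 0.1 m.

Let the plane be z = a·x + b·y + c.
DH-102−DH-101: −129a − 83b = −12.4;  DH-103−DH-101: 2a + 144b = 25.9.
Solving gives a = −0.01978, b = 0.18014.
|∇z| = √(a²+b²) = 0.18122, so dip δ = arctan(0.18122) = 10.27°.
True thickness = vertical thickness × cos δ = 17 × cos 10.27° = 16.7 m.

16.7 m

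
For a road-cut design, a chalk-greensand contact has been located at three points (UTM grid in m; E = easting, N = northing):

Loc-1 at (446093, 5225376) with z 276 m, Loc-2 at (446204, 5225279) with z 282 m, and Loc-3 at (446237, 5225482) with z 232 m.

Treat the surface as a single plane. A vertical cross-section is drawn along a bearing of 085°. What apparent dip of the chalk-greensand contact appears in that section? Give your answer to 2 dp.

9.09°

Let the plane be z = a·E + b·N + c.
Loc-2−Loc-1: 111a − 97b = 6;  Loc-3−Loc-1: 144a + 106b = −44.
Solving gives a = −0.14114, b = −0.22336.
Unit vector along 085° is (sin 85°, cos 85°) = (0.9962, 0.0872).
Slope in that direction = a·(0.9962) + b·(0.0872) = −0.16007.
Apparent dip = arctan|0.16007| = 9.09° (true dip is 14.8°, so apparent ≤ true as expected).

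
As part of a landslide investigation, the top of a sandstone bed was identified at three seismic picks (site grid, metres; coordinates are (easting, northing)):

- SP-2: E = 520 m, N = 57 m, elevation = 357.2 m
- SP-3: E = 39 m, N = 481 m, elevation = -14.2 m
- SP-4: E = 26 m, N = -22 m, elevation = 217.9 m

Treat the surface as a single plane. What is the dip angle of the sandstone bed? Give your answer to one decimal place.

30.6°

Two edge vectors: SP-2→SP-3 = (-481, 424, -371.4), SP-2→SP-4 = (-494, -79, -139.3).
Normal n = (SP-2→SP-3) × (SP-2→SP-4) = (-88403.8, 116468.3, 247455).
So ∂z/∂E = −n_x/n_z = 0.35725 and ∂z/∂N = −n_y/n_z = −0.47066.
Gradient magnitude |∇z| = √(a² + b²) = √(0.12763 + 0.22153) = 0.59089.
True dip = arctan(0.59089) = 30.6°, dipping toward NW (azimuth ≈ 323°).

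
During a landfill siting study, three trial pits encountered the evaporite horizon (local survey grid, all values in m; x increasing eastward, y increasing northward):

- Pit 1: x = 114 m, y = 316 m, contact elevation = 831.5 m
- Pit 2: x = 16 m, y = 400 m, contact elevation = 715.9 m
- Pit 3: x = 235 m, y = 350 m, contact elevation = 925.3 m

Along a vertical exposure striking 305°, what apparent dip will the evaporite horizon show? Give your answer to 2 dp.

42.63°

Let the plane be z = a·x + b·y + c.
Pit 2−Pit 1: −98a + 84b = −115.6;  Pit 3−Pit 1: 121a + 34b = 93.8.
Solving gives a = 0.87504, b = −0.35531.
Unit vector along 305° is (sin 305°, cos 305°) = (-0.8192, 0.5736).
Slope in that direction = a·(-0.8192) + b·(0.5736) = −0.92059.
Apparent dip = arctan|0.92059| = 42.63° (true dip is 43.4°, so apparent ≤ true as expected).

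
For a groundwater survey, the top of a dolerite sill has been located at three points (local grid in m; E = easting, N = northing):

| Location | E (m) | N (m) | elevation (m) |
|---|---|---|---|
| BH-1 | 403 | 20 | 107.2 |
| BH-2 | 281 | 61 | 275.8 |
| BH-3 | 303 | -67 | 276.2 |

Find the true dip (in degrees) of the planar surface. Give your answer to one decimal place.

Let the plane be z = a·E + b·N + c.
BH-2−BH-1: −122a + 41b = 168.6;  BH-3−BH-1: −100a − 87b = 169.
Solving gives a = −1.46780, b = −0.25540.
Gradient magnitude |∇z| = √(a² + b²) = √(2.15444 + 0.06523) = 1.48985.
True dip = arctan(1.48985) = 56.1°, dipping toward E (azimuth ≈ 080°).

56.1°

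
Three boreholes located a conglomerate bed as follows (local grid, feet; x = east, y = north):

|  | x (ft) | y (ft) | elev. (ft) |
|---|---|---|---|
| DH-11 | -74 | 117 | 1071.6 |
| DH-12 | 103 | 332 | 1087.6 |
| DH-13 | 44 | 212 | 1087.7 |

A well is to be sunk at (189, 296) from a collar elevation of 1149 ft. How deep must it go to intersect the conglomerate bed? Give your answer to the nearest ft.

Let the plane be z = a·x + b·y + c.
DH-12−DH-11: 177a + 215b = 16;  DH-13−DH-11: 118a + 95b = 16.1.
Solving gives a = 0.22694, b = −0.11241.
Then c = 1071.6 − a·-74 − b·117 = 1101.55.
At (189, 296): z_contact = 42.9 − 33.3 + 1101.55 = 1111.2 ft.
Depth below ground = 1149 − 1111.2 = 38 ft.

38 ft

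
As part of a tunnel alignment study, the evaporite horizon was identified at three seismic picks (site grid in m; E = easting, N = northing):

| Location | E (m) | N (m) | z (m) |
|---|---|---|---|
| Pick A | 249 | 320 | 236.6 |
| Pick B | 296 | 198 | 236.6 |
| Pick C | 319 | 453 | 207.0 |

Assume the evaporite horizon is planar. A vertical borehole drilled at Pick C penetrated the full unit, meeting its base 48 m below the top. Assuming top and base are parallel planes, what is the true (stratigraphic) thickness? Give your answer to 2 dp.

Two edge vectors: Pick A→Pick B = (47, -122, 0), Pick A→Pick C = (70, 133, -29.6).
Normal n = (Pick A→Pick B) × (Pick A→Pick C) = (3611.2, 1391.2, 14791).
So ∂z/∂E = −n_x/n_z = −0.24415 and ∂z/∂N = −n_y/n_z = −0.09406.
|∇z| = √(a²+b²) = 0.26164, so dip δ = arctan(0.26164) = 14.66°.
True thickness = vertical thickness × cos δ = 48 × cos 14.66° = 46.44 m.

46.44 m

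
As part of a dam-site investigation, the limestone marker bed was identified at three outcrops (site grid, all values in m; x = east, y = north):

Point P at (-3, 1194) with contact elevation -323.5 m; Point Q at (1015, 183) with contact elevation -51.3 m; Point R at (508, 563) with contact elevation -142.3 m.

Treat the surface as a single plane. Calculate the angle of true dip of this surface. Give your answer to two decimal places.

20.41°

Two edge vectors: Point P→Point Q = (1018, -1011, 272.2), Point P→Point R = (511, -631, 181.2).
Normal n = (Point P→Point Q) × (Point P→Point R) = (-11435, -45367.4, -125737).
So ∂z/∂x = −n_x/n_z = −0.09094 and ∂z/∂y = −n_y/n_z = −0.36081.
Gradient magnitude |∇z| = √(a² + b²) = √(0.00827 + 0.13019) = 0.37210.
True dip = arctan(0.37210) = 20.41°, dipping toward NNE (azimuth ≈ 014°).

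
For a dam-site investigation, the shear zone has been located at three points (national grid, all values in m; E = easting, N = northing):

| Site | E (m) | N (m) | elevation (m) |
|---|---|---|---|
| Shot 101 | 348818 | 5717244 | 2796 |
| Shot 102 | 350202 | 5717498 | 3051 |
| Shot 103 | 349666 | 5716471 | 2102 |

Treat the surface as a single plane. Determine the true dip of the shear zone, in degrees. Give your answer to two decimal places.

Two edge vectors: Shot 101→Shot 102 = (1384, 254, 255), Shot 101→Shot 103 = (848, -773, -694).
Normal n = (Shot 101→Shot 102) × (Shot 101→Shot 103) = (20839, 1176736, -1285224).
So ∂z/∂E = −n_x/n_z = 0.01621 and ∂z/∂N = −n_y/n_z = 0.91559.
Gradient magnitude |∇z| = √(a² + b²) = √(0.00026 + 0.83830) = 0.91573.
True dip = arctan(0.91573) = 42.48°, dipping toward S (azimuth ≈ 181°).

42.48°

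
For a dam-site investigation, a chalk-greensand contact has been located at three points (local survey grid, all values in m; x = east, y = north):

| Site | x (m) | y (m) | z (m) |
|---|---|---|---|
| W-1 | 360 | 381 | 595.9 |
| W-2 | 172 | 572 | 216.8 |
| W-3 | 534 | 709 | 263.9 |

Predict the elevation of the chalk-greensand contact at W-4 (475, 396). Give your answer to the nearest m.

Two edge vectors: W-1→W-2 = (-188, 191, -379.1), W-1→W-3 = (174, 328, -332).
Normal n = (W-1→W-2) × (W-1→W-3) = (60932.8, -128379.4, -94898).
So ∂z/∂x = −n_x/n_z = 0.64209 and ∂z/∂y = −n_y/n_z = −1.35281.
Intercept c from W-1: 595.9 − 231.15 + 515.42 = 880.17.
At (475, 396): z = 305.0 − 535.7 + 880.17 = 649.4 m.

649 m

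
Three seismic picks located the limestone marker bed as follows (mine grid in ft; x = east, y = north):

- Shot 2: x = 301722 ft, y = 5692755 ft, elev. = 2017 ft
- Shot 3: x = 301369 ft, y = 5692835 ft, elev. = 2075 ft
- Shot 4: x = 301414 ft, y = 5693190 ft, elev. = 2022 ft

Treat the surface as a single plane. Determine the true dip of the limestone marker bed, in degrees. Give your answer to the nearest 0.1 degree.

Let the plane be z = a·x + b·y + c.
Shot 3−Shot 2: −353a + 80b = 58;  Shot 4−Shot 2: −308a + 435b = 5.
Solving gives a = −0.19261, b = −0.12488.
Gradient magnitude |∇z| = √(a² + b²) = √(0.03710 + 0.01560) = 0.22955.
True dip = arctan(0.22955) = 12.9°, dipping toward ENE (azimuth ≈ 057°).

12.9°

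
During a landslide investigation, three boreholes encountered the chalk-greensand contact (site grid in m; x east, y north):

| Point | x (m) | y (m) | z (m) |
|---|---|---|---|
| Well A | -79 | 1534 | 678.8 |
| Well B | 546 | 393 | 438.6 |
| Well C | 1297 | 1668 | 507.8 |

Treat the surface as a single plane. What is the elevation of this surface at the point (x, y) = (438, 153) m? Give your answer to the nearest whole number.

Let the plane be z = a·x + b·y + c.
Well B−Well A: 625a − 1141b = −240.2;  Well C−Well A: 1376a + 134b = −171.
Solving gives a = −0.13744, b = 0.13523.
Then c = 678.8 − a·-79 − b·1534 = 460.50.
At (438, 153): z = −60.2 + 20.7 + 460.50 = 421.0 m.

421 m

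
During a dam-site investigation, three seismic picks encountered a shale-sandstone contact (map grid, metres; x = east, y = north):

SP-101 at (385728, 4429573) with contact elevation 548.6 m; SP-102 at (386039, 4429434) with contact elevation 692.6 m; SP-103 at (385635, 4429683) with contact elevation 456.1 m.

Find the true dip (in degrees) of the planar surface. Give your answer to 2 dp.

36.35°

Let the plane be z = a·x + b·y + c.
SP-102−SP-101: 311a − 139b = 144;  SP-103−SP-101: −93a + 110b = −92.5.
Solving gives a = 0.14014, b = −0.72243.
Gradient magnitude |∇z| = √(a² + b²) = √(0.01964 + 0.52191) = 0.73590.
True dip = arctan(0.73590) = 36.35°, dipping toward N (azimuth ≈ 349°).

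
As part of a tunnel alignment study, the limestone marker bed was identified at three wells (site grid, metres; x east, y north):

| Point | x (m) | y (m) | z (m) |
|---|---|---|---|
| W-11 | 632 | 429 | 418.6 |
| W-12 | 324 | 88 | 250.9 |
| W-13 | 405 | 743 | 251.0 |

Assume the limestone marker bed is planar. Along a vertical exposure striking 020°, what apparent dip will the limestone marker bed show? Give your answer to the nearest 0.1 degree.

8.1°

Let the plane be z = a·x + b·y + c.
W-12−W-11: −308a − 341b = −167.7;  W-13−W-11: −227a + 314b = −167.6.
Solving gives a = 0.63066, b = −0.07784.
Unit vector along 020° is (sin 20°, cos 20°) = (0.3420, 0.9397).
Slope in that direction = a·(0.3420) + b·(0.9397) = 0.14255.
Apparent dip = arctan|0.14255| = 8.1° (true dip is 32.4°, so apparent ≤ true as expected).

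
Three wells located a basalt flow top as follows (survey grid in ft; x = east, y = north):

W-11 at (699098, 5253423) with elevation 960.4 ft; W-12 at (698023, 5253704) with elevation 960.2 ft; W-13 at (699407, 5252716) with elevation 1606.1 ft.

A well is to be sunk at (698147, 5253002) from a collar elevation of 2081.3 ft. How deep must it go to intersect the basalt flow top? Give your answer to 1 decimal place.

Two edge vectors: W-11→W-12 = (-1075, 281, -0.2), W-11→W-13 = (309, -707, 645.7).
Normal n = (W-11→W-12) × (W-11→W-13) = (181300.3, 694065.7, 673196).
So ∂z/∂x = −n_x/n_z = −0.269312800 and ∂z/∂y = −n_y/n_z = −1.031000927.
Intercept c from W-11: 960.4 + 188276.04 + 5416283.98 = 5605520.42.
At (698147, 5253002): z_contact = −188019.92 − 5415849.93 + 5605520.42 = 1650.57 ft.
Depth below ground = 2081.3 − 1650.57 = 430.7 ft.

430.7 ft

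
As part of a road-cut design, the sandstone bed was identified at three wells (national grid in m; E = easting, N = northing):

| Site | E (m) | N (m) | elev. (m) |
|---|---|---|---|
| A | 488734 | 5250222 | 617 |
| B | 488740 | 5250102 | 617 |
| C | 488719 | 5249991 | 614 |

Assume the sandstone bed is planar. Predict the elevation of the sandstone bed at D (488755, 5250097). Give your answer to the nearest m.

Two edge vectors: A→B = (6, -120, 0), A→C = (-15, -231, -3).
Normal n = (A→B) × (A→C) = (360, 18, -3186).
So ∂z/∂E = −n_x/n_z = 0.11299435 and ∂z/∂N = −n_y/n_z = 0.00564972.
Intercept c from A: 617 − 55224.18 − 29662.27 = −84269.45.
At (488755, 5250097): z = 55226.6 + 29661.6 − 84269.45 = 618.7 m.

619 m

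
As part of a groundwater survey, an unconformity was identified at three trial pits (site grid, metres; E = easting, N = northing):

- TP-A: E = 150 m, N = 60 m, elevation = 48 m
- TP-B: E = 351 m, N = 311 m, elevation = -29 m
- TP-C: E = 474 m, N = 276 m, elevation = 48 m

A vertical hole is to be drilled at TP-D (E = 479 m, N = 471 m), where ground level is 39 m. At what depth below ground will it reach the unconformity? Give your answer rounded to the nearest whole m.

Two edge vectors: TP-A→TP-B = (201, 251, -77), TP-A→TP-C = (324, 216, 0).
Normal n = (TP-A→TP-B) × (TP-A→TP-C) = (16632, -24948, -37908).
So ∂z/∂E = −n_x/n_z = 0.43875 and ∂z/∂N = −n_y/n_z = −0.65812.
Intercept c from TP-A: 48 − 65.81 + 39.49 = 21.68.
At (479, 471): z_contact = 210.2 − 310.0 + 21.68 = -78.1 m.
Depth below ground = 39 − (-78.1) = 117 m.

117 m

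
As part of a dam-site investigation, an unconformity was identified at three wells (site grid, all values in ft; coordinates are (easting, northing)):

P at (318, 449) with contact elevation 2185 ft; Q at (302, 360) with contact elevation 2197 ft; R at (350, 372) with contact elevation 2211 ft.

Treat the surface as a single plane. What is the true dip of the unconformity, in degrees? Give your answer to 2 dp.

21.46°

Let the plane be z = a·E + b·N + c.
Q−P: −16a − 89b = 12;  R−P: 32a − 77b = 26.
Solving gives a = 0.34069, b = −0.19608.
Gradient magnitude |∇z| = √(a² + b²) = √(0.11607 + 0.03845) = 0.39308.
True dip = arctan(0.39308) = 21.46°, dipping toward WNW (azimuth ≈ 300°).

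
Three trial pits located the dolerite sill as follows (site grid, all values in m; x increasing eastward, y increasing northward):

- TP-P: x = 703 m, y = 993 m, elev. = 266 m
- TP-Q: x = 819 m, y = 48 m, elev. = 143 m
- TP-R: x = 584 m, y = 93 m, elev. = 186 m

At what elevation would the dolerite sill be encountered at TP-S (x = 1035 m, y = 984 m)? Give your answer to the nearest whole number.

Let the plane be z = a·x + b·y + c.
TP-Q−TP-P: 116a − 945b = −123;  TP-R−TP-P: −119a − 900b = −80.
Solving gives a = −0.16186, b = 0.11029.
Then c = 266 − a·703 − b·993 = 270.27.
At (1035, 984): z = −167.5 + 108.5 + 270.27 = 211.3 m.

211 m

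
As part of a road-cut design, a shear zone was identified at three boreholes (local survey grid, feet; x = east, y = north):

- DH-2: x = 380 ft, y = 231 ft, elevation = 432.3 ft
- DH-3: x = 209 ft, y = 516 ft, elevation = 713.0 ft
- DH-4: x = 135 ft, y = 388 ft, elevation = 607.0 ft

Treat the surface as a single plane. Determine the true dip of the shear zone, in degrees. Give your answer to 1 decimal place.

Let the plane be z = a·x + b·y + c.
DH-3−DH-2: −171a + 285b = 280.7;  DH-4−DH-2: −245a + 157b = 174.7.
Solving gives a = −0.13308, b = 0.90506.
Gradient magnitude |∇z| = √(a² + b²) = √(0.01771 + 0.81914) = 0.91480.
True dip = arctan(0.91480) = 42.5°, dipping toward S (azimuth ≈ 172°).

42.5°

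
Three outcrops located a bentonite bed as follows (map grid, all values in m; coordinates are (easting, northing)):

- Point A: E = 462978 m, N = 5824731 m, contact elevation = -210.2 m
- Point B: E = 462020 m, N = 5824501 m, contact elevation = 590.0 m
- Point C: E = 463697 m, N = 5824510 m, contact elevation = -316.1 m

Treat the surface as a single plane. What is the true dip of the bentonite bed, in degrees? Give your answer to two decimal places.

Let the plane be z = a·E + b·N + c.
Point B−Point A: −958a − 230b = 800.2;  Point C−Point A: 719a − 221b = −105.9.
Solving gives a = −0.53357, b = −1.25671.
Gradient magnitude |∇z| = √(a² + b²) = √(0.28469 + 1.57933) = 1.36529.
True dip = arctan(1.36529) = 53.78°, dipping toward NNE (azimuth ≈ 023°).

53.78°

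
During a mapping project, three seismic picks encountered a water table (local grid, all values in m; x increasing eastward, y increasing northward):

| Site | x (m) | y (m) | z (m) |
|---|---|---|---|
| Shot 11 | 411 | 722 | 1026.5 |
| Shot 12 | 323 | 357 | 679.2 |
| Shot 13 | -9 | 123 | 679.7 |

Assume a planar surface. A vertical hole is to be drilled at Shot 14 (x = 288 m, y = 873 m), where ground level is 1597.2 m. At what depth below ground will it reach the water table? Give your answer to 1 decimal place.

Two edge vectors: Shot 11→Shot 12 = (-88, -365, -347.3), Shot 11→Shot 13 = (-420, -599, -346.8).
Normal n = (Shot 11→Shot 12) × (Shot 11→Shot 13) = (-81450.7, 115347.6, -100588).
So ∂z/∂x = −n_x/n_z = −0.80975 and ∂z/∂y = −n_y/n_z = 1.14673.
Intercept c from Shot 11: 1026.5 + 332.81 − 827.94 = 531.36.
At (288, 873): z_contact = −233.21 + 1001.10 + 531.36 = 1299.26 m.
Depth below ground = 1597.2 − 1299.26 = 297.9 m.

297.9 m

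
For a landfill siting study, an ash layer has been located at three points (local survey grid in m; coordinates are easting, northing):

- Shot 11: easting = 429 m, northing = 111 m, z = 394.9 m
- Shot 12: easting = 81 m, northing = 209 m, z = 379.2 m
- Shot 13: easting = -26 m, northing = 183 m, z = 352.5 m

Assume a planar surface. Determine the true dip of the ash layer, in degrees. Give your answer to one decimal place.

Let the plane be z = a·easting + b·northing + c.
Shot 12−Shot 11: −348a + 98b = −15.7;  Shot 13−Shot 11: −455a + 72b = −42.4.
Solving gives a = 0.15485, b = 0.38966.
Gradient magnitude |∇z| = √(a² + b²) = √(0.02398 + 0.15184) = 0.41930.
True dip = arctan(0.41930) = 22.7°, dipping toward SSW (azimuth ≈ 202°).

22.7°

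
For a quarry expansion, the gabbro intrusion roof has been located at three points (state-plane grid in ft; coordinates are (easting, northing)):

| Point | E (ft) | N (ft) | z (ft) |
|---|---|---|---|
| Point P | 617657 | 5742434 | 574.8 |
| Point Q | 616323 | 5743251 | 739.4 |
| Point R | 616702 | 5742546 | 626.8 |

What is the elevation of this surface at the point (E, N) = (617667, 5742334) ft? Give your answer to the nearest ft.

Let the plane be z = a·E + b·N + c.
Point Q−Point P: −1334a + 817b = 164.6;  Point R−Point P: −955a + 112b = 52.
Solving gives a = −0.03812265, b = 0.13922201.
Then c = 574.8 − a·617657 − b·5742434 = −775351.65.
At (617667, 5742334): z = −23547.1 + 799459.3 − 775351.65 = 560.5 ft.

560 ft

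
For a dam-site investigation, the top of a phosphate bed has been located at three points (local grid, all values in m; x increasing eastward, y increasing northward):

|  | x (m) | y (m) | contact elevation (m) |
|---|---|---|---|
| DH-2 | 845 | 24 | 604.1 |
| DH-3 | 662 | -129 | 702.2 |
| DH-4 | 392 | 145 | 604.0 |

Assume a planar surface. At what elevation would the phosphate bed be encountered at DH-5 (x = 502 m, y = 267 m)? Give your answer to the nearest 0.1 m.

Let the plane be z = a·x + b·y + c.
DH-3−DH-2: −183a − 153b = 98.1;  DH-4−DH-2: −453a + 121b = −0.1.
Solving gives a = −0.12963, b = −0.48613.
Then c = 604.1 − a·845 − b·24 = 725.30.
At (502, 267): z = −65.1 − 129.8 + 725.30 = 530.4 m.

530.4 m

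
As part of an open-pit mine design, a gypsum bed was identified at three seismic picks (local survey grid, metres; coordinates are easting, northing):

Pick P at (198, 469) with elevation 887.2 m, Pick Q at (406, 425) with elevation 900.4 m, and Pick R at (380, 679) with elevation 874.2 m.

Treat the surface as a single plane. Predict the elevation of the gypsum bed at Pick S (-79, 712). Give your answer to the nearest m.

Let the plane be z = a·easting + b·northing + c.
Pick Q−Pick P: 208a − 44b = 13.2;  Pick R−Pick P: 182a + 210b = −13.
Solving gives a = 0.04256, b = −0.09879.
Then c = 887.2 − a·198 − b·469 = 925.11.
At (-79, 712): z = −3.4 − 70.3 + 925.11 = 851.4 m.

851 m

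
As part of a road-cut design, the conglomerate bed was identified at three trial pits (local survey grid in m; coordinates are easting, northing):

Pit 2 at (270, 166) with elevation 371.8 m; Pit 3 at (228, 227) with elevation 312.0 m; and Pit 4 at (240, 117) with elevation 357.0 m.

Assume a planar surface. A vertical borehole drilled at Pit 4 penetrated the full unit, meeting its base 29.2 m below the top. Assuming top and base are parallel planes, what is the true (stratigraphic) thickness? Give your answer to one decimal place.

Two edge vectors: Pit 2→Pit 3 = (-42, 61, -59.8), Pit 2→Pit 4 = (-30, -49, -14.8).
Normal n = (Pit 2→Pit 3) × (Pit 2→Pit 4) = (-3833, 1172.4, 3888).
So ∂z/∂easting = −n_x/n_z = 0.98585 and ∂z/∂northing = −n_y/n_z = −0.30154.
|∇z| = √(a²+b²) = 1.03094, so dip δ = arctan(1.03094) = 45.87°.
True thickness = vertical thickness × cos δ = 29.2 × cos 45.87° = 20.3 m.

20.3 m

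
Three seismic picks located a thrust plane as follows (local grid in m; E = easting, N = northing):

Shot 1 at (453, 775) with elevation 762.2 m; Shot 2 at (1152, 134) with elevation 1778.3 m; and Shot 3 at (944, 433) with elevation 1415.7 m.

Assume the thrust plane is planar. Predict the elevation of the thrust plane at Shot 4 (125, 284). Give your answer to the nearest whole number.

Two edge vectors: Shot 1→Shot 2 = (699, -641, 1016.1), Shot 1→Shot 3 = (491, -342, 653.5).
Normal n = (Shot 1→Shot 2) × (Shot 1→Shot 3) = (-71387.3, 42108.6, 75673).
So ∂z/∂E = −n_x/n_z = 0.94337 and ∂z/∂N = −n_y/n_z = −0.55645.
Intercept c from Shot 1: 762.2 − 427.34 + 431.25 = 766.11.
At (125, 284): z = 117.9 − 158.0 + 766.11 = 726.0 m.

726 m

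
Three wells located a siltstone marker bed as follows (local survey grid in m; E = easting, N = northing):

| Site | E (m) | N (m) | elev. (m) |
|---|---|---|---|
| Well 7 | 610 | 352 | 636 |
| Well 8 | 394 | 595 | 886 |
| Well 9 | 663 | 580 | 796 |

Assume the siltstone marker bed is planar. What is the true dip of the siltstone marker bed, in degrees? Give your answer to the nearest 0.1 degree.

Two edge vectors: Well 7→Well 8 = (-216, 243, 250), Well 7→Well 9 = (53, 228, 160).
Normal n = (Well 7→Well 8) × (Well 7→Well 9) = (-18120, 47810, -62127).
So ∂z/∂E = −n_x/n_z = −0.29166 and ∂z/∂N = −n_y/n_z = 0.76955.
Gradient magnitude |∇z| = √(a² + b²) = √(0.08507 + 0.59221) = 0.82297.
True dip = arctan(0.82297) = 39.5°, dipping toward SSE (azimuth ≈ 159°).

39.5°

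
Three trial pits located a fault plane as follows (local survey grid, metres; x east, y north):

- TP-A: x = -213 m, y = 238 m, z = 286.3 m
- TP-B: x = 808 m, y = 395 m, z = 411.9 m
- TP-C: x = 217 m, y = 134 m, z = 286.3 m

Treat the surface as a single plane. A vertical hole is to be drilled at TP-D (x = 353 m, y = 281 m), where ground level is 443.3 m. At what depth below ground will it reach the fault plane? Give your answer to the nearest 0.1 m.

Two edge vectors: TP-A→TP-B = (1021, 157, 125.6), TP-A→TP-C = (430, -104, 0).
Normal n = (TP-A→TP-B) × (TP-A→TP-C) = (13062.4, 54008, -173694).
So ∂z/∂x = −n_x/n_z = 0.07520 and ∂z/∂y = −n_y/n_z = 0.31094.
Intercept c from TP-A: 286.3 + 16.02 − 74.00 = 228.32.
At (353, 281): z_contact = 26.55 + 87.37 + 228.32 = 342.24 m.
Depth below ground = 443.3 − 342.24 = 101.1 m.

101.1 m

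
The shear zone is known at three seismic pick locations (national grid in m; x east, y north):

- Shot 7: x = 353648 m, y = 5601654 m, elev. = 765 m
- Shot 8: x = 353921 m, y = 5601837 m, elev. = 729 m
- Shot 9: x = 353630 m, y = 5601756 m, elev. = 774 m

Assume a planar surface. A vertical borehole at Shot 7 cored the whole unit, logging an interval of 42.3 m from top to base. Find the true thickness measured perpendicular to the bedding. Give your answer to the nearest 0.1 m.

Two edge vectors: Shot 7→Shot 8 = (273, 183, -36), Shot 7→Shot 9 = (-18, 102, 9).
Normal n = (Shot 7→Shot 8) × (Shot 7→Shot 9) = (5319, -1809, 31140).
So ∂z/∂x = −n_x/n_z = −0.17081 and ∂z/∂y = −n_y/n_z = 0.05809.
|∇z| = √(a²+b²) = 0.18042, so dip δ = arctan(0.18042) = 10.23°.
True thickness = vertical thickness × cos δ = 42.3 × cos 10.23° = 41.6 m.

41.6 m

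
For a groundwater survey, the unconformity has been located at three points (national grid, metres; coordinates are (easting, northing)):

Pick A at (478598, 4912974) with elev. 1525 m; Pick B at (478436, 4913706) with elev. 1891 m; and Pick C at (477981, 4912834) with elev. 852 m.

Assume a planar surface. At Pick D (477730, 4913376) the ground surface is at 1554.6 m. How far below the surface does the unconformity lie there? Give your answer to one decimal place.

Let the plane be z = a·E + b·N + c.
Pick B−Pick A: −162a + 732b = 366;  Pick C−Pick A: −617a − 140b = −673.
Solving gives a = 0.930579098, b = 0.705947833.
Then c = 1525 − a·478598 − b·4912974 = −3912151.64.
At (477730, 4913376): z_contact = 444565.55 + 3468587.14 − 3912151.64 = 1001.05 m.
Depth below ground = 1554.6 − 1001.05 = 553.6 m.

553.6 m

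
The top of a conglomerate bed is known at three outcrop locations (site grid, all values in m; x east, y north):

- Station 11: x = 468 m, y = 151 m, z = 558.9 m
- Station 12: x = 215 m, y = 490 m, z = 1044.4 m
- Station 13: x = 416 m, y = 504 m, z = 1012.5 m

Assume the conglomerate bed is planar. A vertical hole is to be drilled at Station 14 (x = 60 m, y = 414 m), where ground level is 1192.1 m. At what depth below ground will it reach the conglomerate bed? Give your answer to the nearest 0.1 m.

204.5 m

Let the plane be z = a·x + b·y + c.
Station 12−Station 11: −253a + 339b = 485.5;  Station 13−Station 11: −52a + 353b = 453.6.
Solving gives a = −0.24569, b = 1.24879.
Then c = 558.9 − a·468 − b·151 = 485.31.
At (60, 414): z_contact = −14.74 + 517.00 + 485.31 = 987.57 m.
Depth below ground = 1192.1 − 987.57 = 204.5 m.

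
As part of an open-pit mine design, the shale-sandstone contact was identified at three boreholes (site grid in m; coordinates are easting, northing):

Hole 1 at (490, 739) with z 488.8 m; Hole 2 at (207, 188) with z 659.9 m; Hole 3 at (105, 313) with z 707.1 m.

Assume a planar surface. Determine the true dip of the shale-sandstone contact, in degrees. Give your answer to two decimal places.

27.45°

Let the plane be z = a·easting + b·northing + c.
Hole 2−Hole 1: −283a − 551b = 171.1;  Hole 3−Hole 1: −385a − 426b = 218.3.
Solving gives a = −0.51754, b = −0.04471.
Gradient magnitude |∇z| = √(a² + b²) = √(0.26785 + 0.00200) = 0.51947.
True dip = arctan(0.51947) = 27.45°, dipping toward E (azimuth ≈ 085°).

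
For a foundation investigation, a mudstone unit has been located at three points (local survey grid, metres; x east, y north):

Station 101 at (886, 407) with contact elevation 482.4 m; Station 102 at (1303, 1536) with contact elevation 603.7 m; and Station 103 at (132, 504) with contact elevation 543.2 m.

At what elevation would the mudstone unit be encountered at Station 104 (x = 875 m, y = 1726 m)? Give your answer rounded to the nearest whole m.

656 m

Let the plane be z = a·x + b·y + c.
Station 102−Station 101: 417a + 1129b = 121.3;  Station 103−Station 101: −754a + 97b = 60.8.
Solving gives a = −0.06378, b = 0.13100.
Then c = 482.4 − a·886 − b·407 = 485.60.
At (875, 1726): z = −55.8 + 226.1 + 485.60 = 655.9 m.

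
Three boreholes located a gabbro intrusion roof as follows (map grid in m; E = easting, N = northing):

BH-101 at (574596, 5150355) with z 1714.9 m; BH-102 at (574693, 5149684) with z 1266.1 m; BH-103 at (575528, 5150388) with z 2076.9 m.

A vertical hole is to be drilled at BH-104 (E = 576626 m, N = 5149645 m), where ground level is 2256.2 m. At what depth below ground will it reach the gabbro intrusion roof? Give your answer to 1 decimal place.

316.8 m

Two edge vectors: BH-101→BH-102 = (97, -671, -448.8), BH-101→BH-103 = (932, 33, 362).
Normal n = (BH-101→BH-102) × (BH-101→BH-103) = (-228091.6, -453395.6, 628573).
So ∂z/∂E = −n_x/n_z = 0.362872093 and ∂z/∂N = −n_y/n_z = 0.721309379.
Intercept c from BH-101: 1714.9 − 208504.85 − 3714999.36 = −3921789.32.
At (576626, 5149645): z_contact = 209241.48 + 3714487.23 − 3921789.32 = 1939.40 m.
Depth below ground = 2256.2 − 1939.40 = 316.8 m.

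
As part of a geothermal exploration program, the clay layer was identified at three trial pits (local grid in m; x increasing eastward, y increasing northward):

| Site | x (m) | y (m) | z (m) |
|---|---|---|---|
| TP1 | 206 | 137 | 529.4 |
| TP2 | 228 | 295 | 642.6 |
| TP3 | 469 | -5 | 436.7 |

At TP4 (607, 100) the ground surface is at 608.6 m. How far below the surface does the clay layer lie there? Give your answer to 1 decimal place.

92.7 m

Let the plane be z = a·x + b·y + c.
TP2−TP1: 22a + 158b = 113.2;  TP3−TP1: 263a − 142b = −92.7.
Solving gives a = 0.03196, b = 0.71201.
Then c = 529.4 − a·206 − b·137 = 425.27.
At (607, 100): z_contact = 19.40 + 71.20 + 425.27 = 515.87 m.
Depth below ground = 608.6 − 515.87 = 92.7 m.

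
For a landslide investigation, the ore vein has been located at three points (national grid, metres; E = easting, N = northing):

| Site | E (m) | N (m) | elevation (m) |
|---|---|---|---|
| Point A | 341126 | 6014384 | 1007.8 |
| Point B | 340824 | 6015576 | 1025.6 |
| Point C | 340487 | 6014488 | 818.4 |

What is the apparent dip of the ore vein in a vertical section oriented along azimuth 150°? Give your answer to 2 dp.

Two edge vectors: Point A→Point B = (-302, 1192, 17.8), Point A→Point C = (-639, 104, -189.4).
Normal n = (Point A→Point B) × (Point A→Point C) = (-227616, -68573, 730280).
So ∂z/∂E = −n_x/n_z = 0.31168 and ∂z/∂N = −n_y/n_z = 0.09390.
Unit vector along 150° is (sin 150°, cos 150°) = (0.5000, -0.8660).
Slope in that direction = a·(0.5000) + b·(-0.8660) = 0.07452.
Apparent dip = arctan|0.07452| = 4.26° (true dip is 18.0°, so apparent ≤ true as expected).

4.26°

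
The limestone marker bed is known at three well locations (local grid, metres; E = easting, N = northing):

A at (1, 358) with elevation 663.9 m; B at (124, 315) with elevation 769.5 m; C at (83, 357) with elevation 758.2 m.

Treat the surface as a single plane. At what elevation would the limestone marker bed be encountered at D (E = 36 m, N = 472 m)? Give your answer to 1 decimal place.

803.0 m

Two edge vectors: A→B = (123, -43, 105.6), A→C = (82, -1, 94.3).
Normal n = (A→B) × (A→C) = (-3949.3, -2939.7, 3403).
So ∂z/∂E = −n_x/n_z = 1.16053 and ∂z/∂N = −n_y/n_z = 0.86386.
Intercept c from A: 663.9 − 1.16 − 309.26 = 353.48.
At (36, 472): z = 41.8 + 407.7 + 353.48 = 803.0 m.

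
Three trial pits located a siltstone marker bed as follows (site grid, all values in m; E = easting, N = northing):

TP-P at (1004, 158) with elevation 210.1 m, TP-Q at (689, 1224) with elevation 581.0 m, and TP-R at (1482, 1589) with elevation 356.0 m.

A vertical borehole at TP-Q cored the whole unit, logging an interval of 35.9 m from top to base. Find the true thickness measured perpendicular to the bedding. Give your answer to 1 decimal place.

Two edge vectors: TP-P→TP-Q = (-315, 1066, 370.9), TP-P→TP-R = (478, 1431, 145.9).
Normal n = (TP-P→TP-Q) × (TP-P→TP-R) = (-375228.5, 223248.7, -960313).
So ∂z/∂E = −n_x/n_z = −0.39074 and ∂z/∂N = −n_y/n_z = 0.23247.
|∇z| = √(a²+b²) = 0.45466, so dip δ = arctan(0.45466) = 24.45°.
True thickness = vertical thickness × cos δ = 35.9 × cos 24.45° = 32.7 m.

32.7 m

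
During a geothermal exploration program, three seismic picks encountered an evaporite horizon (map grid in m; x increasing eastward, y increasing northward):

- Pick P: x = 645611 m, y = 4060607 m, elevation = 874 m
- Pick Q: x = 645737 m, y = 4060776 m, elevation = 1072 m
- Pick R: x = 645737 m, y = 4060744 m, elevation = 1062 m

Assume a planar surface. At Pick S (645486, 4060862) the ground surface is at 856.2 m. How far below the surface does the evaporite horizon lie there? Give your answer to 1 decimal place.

Let the plane be z = a·x + b·y + c.
Pick Q−Pick P: 126a + 169b = 198;  Pick R−Pick P: 126a + 137b = 188.
Solving gives a = 1.152281746, b = 0.312500000.
Then c = 874 − a·645611 − b·4060607 = −2011991.46.
At (645486, 4060862): z_contact = 743781.74 + 1269019.38 − 2011991.46 = 809.65 m.
Depth below ground = 856.2 − 809.65 = 46.5 m.

46.5 m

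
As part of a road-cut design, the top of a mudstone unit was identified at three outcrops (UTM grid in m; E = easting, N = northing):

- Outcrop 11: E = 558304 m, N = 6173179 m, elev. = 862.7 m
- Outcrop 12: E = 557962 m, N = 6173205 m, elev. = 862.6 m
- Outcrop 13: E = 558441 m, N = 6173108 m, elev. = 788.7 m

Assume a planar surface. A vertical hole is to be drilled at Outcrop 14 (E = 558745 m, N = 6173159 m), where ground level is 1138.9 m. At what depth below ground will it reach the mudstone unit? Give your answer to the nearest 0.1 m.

259.5 m

Let the plane be z = a·E + b·N + c.
Outcrop 12−Outcrop 11: −342a + 26b = −0.1;  Outcrop 13−Outcrop 11: 137a − 71b = −74.
Solving gives a = 0.093199807, b = 1.222089768.
Then c = 862.7 − a·558304 − b·6173179 = −7595350.02.
At (558745, 6173159): z_contact = 52074.93 + 7544154.45 − 7595350.02 = 879.36 m.
Depth below ground = 1138.9 − 879.36 = 259.5 m.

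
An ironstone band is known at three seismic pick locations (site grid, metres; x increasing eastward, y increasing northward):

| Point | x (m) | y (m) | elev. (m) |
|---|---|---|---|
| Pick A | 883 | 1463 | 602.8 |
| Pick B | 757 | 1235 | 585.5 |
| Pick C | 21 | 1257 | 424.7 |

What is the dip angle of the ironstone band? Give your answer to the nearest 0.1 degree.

12.5°

Two edge vectors: Pick A→Pick B = (-126, -228, -17.3), Pick A→Pick C = (-862, -206, -178.1).
Normal n = (Pick A→Pick B) × (Pick A→Pick C) = (37043, -7528, -170580).
So ∂z/∂x = −n_x/n_z = 0.21716 and ∂z/∂y = −n_y/n_z = −0.04413.
Gradient magnitude |∇z| = √(a² + b²) = √(0.04716 + 0.00195) = 0.22160.
True dip = arctan(0.22160) = 12.5°, dipping toward WNW (azimuth ≈ 281°).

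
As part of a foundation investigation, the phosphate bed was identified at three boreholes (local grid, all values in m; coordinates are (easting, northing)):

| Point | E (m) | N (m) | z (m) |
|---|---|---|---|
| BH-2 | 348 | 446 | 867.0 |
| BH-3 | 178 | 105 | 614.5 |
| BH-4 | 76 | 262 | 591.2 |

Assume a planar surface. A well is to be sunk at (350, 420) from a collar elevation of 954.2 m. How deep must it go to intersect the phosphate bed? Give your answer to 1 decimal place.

94.9 m

Two edge vectors: BH-2→BH-3 = (-170, -341, -252.5), BH-2→BH-4 = (-272, -184, -275.8).
Normal n = (BH-2→BH-3) × (BH-2→BH-4) = (47587.8, 21794, -61472).
So ∂z/∂E = −n_x/n_z = 0.77414 and ∂z/∂N = −n_y/n_z = 0.35454.
Intercept c from BH-2: 867 − 269.40 − 158.12 = 439.48.
At (350, 420): z_contact = 270.95 + 148.90 + 439.48 = 859.33 m.
Depth below ground = 954.2 − 859.33 = 94.9 m.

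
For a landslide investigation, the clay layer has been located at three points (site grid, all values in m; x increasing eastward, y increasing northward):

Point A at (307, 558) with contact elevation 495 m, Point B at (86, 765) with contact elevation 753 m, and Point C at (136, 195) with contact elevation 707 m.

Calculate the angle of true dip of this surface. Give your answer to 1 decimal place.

50.0°

Two edge vectors: Point A→Point B = (-221, 207, 258), Point A→Point C = (-171, -363, 212).
Normal n = (Point A→Point B) × (Point A→Point C) = (137538, 2734, 115620).
So ∂z/∂x = −n_x/n_z = −1.18957 and ∂z/∂y = −n_y/n_z = −0.02365.
Gradient magnitude |∇z| = √(a² + b²) = √(1.41508 + 0.00056) = 1.18980.
True dip = arctan(1.18980) = 50.0°, dipping toward E (azimuth ≈ 089°).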